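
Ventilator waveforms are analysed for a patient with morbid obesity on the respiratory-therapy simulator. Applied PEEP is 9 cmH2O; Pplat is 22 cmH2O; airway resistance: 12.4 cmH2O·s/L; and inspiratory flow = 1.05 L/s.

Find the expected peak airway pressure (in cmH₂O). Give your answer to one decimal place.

PIP = Pplat + Raw × flow = 22 + 12.4 × 1.05 = 22 + 13.02 = 35.02 cmH2O.

35.0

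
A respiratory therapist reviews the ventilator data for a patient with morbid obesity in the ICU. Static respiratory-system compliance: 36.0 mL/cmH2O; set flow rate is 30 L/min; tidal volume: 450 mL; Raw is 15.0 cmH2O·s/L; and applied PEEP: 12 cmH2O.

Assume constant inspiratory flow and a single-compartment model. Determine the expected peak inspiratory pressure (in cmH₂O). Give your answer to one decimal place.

Flow: 30 L/min ÷ 60 = 0.5 L/s.
Equation of motion (constant flow): PIP = Vt/C + R·V̇ + PEEP.
PIP = 450/36.0 + 15.0×0.5 + 12 = 12.5 + 7.5 + 12 = 32.0 cmH2O.

32.0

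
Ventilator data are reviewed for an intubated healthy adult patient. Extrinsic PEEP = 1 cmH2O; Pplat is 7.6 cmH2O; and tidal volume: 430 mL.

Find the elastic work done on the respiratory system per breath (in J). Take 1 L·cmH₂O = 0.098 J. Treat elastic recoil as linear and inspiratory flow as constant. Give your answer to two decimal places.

Elastic work ≈ ½ × (Pplat − PEEP) × Vt = 0.5 × (7.6 − 1) × 0.430 L = 0.5 × 6.6 × 0.430 = 1.419 L·cmH2O.
× 0.098 J/(L·cmH2O) → 0.1391 J.

0.14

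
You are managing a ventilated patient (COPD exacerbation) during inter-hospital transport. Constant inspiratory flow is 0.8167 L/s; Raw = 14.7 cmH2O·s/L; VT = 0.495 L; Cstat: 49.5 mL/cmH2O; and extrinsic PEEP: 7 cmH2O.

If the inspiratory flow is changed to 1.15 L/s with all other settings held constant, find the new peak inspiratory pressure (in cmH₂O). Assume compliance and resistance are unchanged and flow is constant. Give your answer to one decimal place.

33.9

PIP = Vt/C + R·V̇ + PEEP (constant-flow equation of motion).
Only the resistive term changes: ΔPIP = R × ΔV̇ = 14.7 × (1.15 − 0.8167) = 14.7 × 0.3333 = 4.9 cmH2O.
Original PIP = 495/49.5 + 14.7×0.8167 + 7 = 29.005 cmH2O; new PIP = 29.005 + (4.9) = 33.905 cmH2O.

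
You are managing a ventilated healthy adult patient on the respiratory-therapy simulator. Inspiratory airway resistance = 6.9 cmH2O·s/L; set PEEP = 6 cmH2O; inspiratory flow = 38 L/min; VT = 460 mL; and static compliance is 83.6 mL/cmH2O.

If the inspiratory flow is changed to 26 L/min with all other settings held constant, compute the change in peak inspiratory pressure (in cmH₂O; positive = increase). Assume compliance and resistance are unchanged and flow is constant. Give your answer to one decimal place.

-1.4

Flow: 38 L/min ÷ 60 = 0.6333 L/s.
New flow: 26 L/min ÷ 60 = 0.4333 L/s.
PIP = Vt/C + R·V̇ + PEEP (constant-flow equation of motion).
Only the resistive term changes: ΔPIP = R × ΔV̇ = 6.9 × (0.4333 − 0.6333) = 6.9 × -0.2 = -1.38 cmH2O.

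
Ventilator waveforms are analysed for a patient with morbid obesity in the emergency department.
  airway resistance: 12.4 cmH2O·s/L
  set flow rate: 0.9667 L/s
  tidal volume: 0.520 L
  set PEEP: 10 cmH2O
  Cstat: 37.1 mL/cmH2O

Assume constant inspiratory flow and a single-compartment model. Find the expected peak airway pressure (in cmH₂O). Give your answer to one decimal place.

Equation of motion (constant flow): PIP = Vt/C + R·V̇ + PEEP.
PIP = 520/37.1 + 12.4×0.9667 + 10 = 14.016 + 11.987 + 10 = 36.003 cmH2O.

36.0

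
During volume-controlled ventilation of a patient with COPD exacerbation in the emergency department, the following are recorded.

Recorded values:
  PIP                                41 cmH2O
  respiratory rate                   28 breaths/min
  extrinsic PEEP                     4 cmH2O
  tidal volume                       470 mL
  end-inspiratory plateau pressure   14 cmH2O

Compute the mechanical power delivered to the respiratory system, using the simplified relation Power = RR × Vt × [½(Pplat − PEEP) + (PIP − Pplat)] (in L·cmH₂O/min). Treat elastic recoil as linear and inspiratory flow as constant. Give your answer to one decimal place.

421.1

Per-breath work = Vt × [½(Pplat−PEEP) + (PIP−Pplat)] = 0.470 × [0.5×10.0 + 27.0] = 0.470 × 32.0 = 15.04 L·cmH2O.
Power = 28 × 15.04 = 421.12 L·cmH2O/min.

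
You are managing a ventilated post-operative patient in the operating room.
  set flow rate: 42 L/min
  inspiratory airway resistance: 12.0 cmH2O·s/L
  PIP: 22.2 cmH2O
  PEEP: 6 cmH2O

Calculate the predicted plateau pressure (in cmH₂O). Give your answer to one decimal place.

13.8

Flow: 42 L/min ÷ 60 = 0.7 L/s.
Pplat = PIP − Raw × flow = 22.2 − 12.0 × 0.7 = 22.2 − 8.4 = 13.8 cmH2O.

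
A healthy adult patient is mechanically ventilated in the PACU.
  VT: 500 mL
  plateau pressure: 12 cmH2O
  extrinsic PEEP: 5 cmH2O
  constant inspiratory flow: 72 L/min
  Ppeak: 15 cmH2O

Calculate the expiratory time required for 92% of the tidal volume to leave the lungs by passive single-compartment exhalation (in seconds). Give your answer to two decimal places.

Flow: 72 L/min ÷ 60 = 1.2 L/s.
R = (PIP − Pplat)/V̇ = (15 − 12) / 1.2 = 3.0/1.2 = 2.5 cmH2O·s/L.
C = Vt/(Pplat − PEEP) = 500.0 / (12 − 5) = 500.0/7.0 = 71.429 mL/cmH2O.
τ = R × C = 2.5 × 0.07143 L/cmH2O = 0.1786 s.
t = −τ·ln(1 − 0.92) = −0.1786·ln(0.08) = 0.4511 s.

0.45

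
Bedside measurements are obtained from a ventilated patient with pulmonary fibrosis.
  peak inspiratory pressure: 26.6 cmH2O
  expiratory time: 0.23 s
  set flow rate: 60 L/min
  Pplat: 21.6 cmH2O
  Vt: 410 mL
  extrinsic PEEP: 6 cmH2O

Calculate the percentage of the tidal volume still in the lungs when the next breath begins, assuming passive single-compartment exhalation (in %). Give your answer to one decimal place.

17.4

Flow: 60 L/min ÷ 60 = 1 L/s.
R = (PIP − Pplat)/V̇ = (26.6 − 21.6) / 1 = 5.0/1 = 5.0 cmH2O·s/L.
C = Vt/(Pplat − PEEP) = 410.0 / (21.6 − 6) = 410.0/15.6 = 26.282 mL/cmH2O.
τ = R × C = 5.0 × 0.02628 L/cmH2O = 0.1314 s.
Fraction remaining at end-expiration = e^(−Te/τ) = e^(−0.23/0.1314) = 0.1737 → 17.37%.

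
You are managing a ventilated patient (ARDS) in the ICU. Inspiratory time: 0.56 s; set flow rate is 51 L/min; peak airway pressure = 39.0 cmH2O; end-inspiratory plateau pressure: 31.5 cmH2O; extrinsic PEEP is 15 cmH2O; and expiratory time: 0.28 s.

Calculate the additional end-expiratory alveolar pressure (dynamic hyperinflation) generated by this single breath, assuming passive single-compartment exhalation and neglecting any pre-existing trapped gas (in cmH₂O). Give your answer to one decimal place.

5.5

Flow: 51 L/min ÷ 60 = 0.85 L/s.
Vt = flow × Ti = 0.85 L/s × 0.56 s × 1000 mL/L = 476.0 mL.
R = (PIP − Pplat)/V̇ = (39.0 − 31.5) / 0.85 = 7.5/0.85 = 8.824 cmH2O·s/L.
C = Vt/(Pplat − PEEP) = 476.0 / (31.5 − 15) = 476.0/16.5 = 28.848 mL/cmH2O.
τ = R × C = 8.824 × 0.02885 L/cmH2O = 0.2546 s.
Fraction remaining = e^(−Te/τ) = e^(−0.28/0.2546) = 0.3329; trapped volume = 476.0 × 0.3329 = 158.46 mL.
Additional alveolar pressure from trapping ≈ V_trapped / C = 158.46 / 28.848 = 5.493 cmH2O.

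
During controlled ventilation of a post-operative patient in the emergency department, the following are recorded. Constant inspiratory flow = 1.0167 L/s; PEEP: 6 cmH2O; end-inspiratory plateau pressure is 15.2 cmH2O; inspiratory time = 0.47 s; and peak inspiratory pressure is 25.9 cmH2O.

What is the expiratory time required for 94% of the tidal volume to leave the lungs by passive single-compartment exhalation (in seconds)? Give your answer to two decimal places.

Vt = flow × Ti = 1.0167 L/s × 0.47 s × 1000 mL/L = 477.85 mL.
R = (PIP − Pplat)/V̇ = (25.9 − 15.2) / 1.0167 = 10.7/1.0167 = 10.524 cmH2O·s/L.
C = Vt/(Pplat − PEEP) = 477.85 / (15.2 − 6) = 477.85/9.2 = 51.94 mL/cmH2O.
τ = R × C = 10.524 × 0.05194 L/cmH2O = 0.5466 s.
t = −τ·ln(1 − 0.94) = −0.5466·ln(0.06) = 1.538 s.

1.54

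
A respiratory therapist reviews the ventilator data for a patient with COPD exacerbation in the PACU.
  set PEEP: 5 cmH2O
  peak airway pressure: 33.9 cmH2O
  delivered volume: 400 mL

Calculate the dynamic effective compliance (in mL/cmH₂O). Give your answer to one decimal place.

13.8

Dynamic compliance = Vt / (PIP − PEEP) = 400 / (33.9 − 5) = 400 / 28.9 = 13.841 mL/cmH2O.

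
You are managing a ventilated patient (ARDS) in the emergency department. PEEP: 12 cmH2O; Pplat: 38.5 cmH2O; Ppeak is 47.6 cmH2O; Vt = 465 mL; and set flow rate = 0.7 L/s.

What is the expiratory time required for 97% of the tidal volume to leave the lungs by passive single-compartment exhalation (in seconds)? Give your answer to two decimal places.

R = (PIP − Pplat)/V̇ = (47.6 − 38.5) / 0.7 = 9.1/0.7 = 13.0 cmH2O·s/L.
C = Vt/(Pplat − PEEP) = 465.0 / (38.5 − 12) = 465.0/26.5 = 17.547 mL/cmH2O.
τ = R × C = 13.0 × 0.01755 L/cmH2O = 0.2282 s.
t = −τ·ln(1 − 0.97) = −0.2282·ln(0.03) = 0.8002 s.

0.80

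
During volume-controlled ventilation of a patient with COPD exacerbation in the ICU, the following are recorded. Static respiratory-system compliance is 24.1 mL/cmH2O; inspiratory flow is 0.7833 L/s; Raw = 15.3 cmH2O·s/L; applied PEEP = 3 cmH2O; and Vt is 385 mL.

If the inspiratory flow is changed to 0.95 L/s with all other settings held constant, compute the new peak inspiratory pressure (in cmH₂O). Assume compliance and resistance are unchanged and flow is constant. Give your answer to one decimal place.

PIP = Vt/C + R·V̇ + PEEP (constant-flow equation of motion).
Only the resistive term changes: ΔPIP = R × ΔV̇ = 15.3 × (0.95 − 0.7833) = 15.3 × 0.1667 = 2.551 cmH2O.
Original PIP = 385/24.1 + 15.3×0.7833 + 3 = 30.96 cmH2O; new PIP = 30.96 + (2.551) = 33.511 cmH2O.

33.5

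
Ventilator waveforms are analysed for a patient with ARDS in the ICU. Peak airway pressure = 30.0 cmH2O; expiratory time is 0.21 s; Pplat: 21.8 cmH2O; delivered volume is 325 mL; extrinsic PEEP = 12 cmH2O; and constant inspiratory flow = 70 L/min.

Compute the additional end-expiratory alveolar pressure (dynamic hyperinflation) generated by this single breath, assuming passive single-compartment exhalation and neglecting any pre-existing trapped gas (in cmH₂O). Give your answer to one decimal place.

Flow: 70 L/min ÷ 60 = 1.1667 L/s.
R = (PIP − Pplat)/V̇ = (30.0 − 21.8) / 1.1667 = 8.2/1.1667 = 7.028 cmH2O·s/L.
C = Vt/(Pplat − PEEP) = 325.0 / (21.8 − 12) = 325.0/9.8 = 33.163 mL/cmH2O.
τ = R × C = 7.028 × 0.03316 L/cmH2O = 0.233 s.
Fraction remaining = e^(−Te/τ) = e^(−0.21/0.233) = 0.406; trapped volume = 325.0 × 0.406 = 131.95 mL.
Additional alveolar pressure from trapping ≈ V_trapped / C = 131.95 / 33.163 = 3.979 cmH2O.

4.0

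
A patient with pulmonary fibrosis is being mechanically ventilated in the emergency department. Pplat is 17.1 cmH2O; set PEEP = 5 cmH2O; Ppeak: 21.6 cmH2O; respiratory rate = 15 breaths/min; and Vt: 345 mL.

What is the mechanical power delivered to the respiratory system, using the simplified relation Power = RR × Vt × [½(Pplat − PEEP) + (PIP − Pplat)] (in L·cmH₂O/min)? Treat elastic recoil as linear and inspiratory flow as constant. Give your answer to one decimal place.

Per-breath work = Vt × [½(Pplat−PEEP) + (PIP−Pplat)] = 0.345 × [0.5×12.1 + 4.5] = 0.345 × 10.55 = 3.64 L·cmH2O.
Power = 15 × 3.64 = 54.6 L·cmH2O/min.

54.6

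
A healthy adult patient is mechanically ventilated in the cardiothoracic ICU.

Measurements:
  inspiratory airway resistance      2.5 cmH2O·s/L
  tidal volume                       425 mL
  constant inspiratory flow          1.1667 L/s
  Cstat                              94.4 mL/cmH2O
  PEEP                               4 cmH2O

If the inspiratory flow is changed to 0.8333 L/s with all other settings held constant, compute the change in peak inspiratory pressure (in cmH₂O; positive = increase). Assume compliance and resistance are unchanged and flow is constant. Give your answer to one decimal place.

-0.8

PIP = Vt/C + R·V̇ + PEEP (constant-flow equation of motion).
Only the resistive term changes: ΔPIP = R × ΔV̇ = 2.5 × (0.8333 − 1.1667) = 2.5 × -0.3334 = -0.8335 cmH2O.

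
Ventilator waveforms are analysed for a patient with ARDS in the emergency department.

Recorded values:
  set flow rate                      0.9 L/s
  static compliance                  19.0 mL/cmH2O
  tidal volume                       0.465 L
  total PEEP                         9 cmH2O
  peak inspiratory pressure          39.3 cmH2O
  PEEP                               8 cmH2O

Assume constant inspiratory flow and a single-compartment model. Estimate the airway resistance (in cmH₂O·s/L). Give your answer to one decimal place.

Total PEEP = 9 cmH2O (set 8 + intrinsic 1); this is the baseline alveolar pressure.
Equation of motion (constant flow): PIP = Vt/C + R·V̇ + PEEP.
R·V̇ = PIP − Vt/C − PEEP = 39.3 − 465/19.0 − 9 = 39.3 − 24.474 − 9 = 5.826 cmH2O.
R = 5.826 / 0.9 = 6.473 cmH2O·s/L.

6.5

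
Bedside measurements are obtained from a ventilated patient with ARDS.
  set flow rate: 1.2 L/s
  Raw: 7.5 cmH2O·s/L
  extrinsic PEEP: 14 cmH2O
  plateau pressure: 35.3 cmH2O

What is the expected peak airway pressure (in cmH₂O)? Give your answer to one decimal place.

PIP = Pplat + Raw × flow = 35.3 + 7.5 × 1.2 = 35.3 + 9.0 = 44.3 cmH2O.

44.3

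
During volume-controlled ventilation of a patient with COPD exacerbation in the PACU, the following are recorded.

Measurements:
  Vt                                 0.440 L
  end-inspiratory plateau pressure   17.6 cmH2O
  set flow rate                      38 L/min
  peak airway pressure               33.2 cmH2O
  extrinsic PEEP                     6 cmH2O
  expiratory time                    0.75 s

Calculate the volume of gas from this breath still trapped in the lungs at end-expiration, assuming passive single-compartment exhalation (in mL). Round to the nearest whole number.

Flow: 38 L/min ÷ 60 = 0.6333 L/s.
R = (PIP − Pplat)/V̇ = (33.2 − 17.6) / 0.6333 = 15.6/0.6333 = 24.633 cmH2O·s/L.
C = Vt/(Pplat − PEEP) = 440.0 / (17.6 − 6) = 440.0/11.6 = 37.931 mL/cmH2O.
τ = R × C = 24.633 × 0.03793 L/cmH2O = 0.9343 s.
Fraction remaining = e^(−Te/τ) = e^(−0.75/0.9343) = 0.4481.
Trapped volume = 440.0 × 0.4481 = 197.16 mL.

197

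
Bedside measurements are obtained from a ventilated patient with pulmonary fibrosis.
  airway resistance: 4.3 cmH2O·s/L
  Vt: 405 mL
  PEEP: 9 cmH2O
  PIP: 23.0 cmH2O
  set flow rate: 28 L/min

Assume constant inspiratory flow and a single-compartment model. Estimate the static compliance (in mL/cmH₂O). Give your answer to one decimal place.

Flow: 28 L/min ÷ 60 = 0.4667 L/s.
Equation of motion (constant flow): PIP = Vt/C + R·V̇ + PEEP.
Vt/C = PIP − R·V̇ − PEEP = 23.0 − 4.3×0.4667 − 9 = 23.0 − 2.007 − 9 = 11.993 cmH2O.
C = Vt / 11.993 = 405 / 11.993 = 33.77 mL/cmH2O.

33.8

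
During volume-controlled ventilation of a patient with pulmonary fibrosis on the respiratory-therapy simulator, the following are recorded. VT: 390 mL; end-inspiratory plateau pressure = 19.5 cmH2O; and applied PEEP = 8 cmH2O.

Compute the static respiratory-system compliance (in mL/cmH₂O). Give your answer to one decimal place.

Cstat = Vt / (Pplat − PEEP) = 390 / (19.5 − 8) = 390 / 11.5 = 33.913 mL/cmH2O.

33.9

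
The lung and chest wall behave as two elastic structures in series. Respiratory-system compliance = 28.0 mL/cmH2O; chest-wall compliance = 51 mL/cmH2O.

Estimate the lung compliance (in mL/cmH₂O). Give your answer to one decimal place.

1/CL = 1/Crs − 1/Ccw.
1/CL = 1/28.0 − 1/51 = 0.01611.
CL = 62.073 mL/cmH2O.

62.1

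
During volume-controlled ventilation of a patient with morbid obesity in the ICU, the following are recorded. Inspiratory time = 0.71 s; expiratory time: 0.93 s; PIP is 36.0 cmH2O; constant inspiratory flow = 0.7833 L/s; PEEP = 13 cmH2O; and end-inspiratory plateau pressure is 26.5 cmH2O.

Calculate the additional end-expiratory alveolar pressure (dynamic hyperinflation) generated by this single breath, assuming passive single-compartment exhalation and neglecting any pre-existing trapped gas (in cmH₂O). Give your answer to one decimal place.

2.1

Vt = flow × Ti = 0.7833 L/s × 0.71 s × 1000 mL/L = 556.14 mL.
R = (PIP − Pplat)/V̇ = (36.0 − 26.5) / 0.7833 = 9.5/0.7833 = 12.128 cmH2O·s/L.
C = Vt/(Pplat − PEEP) = 556.14 / (26.5 − 13) = 556.14/13.5 = 41.196 mL/cmH2O.
τ = R × C = 12.128 × 0.0412 L/cmH2O = 0.4997 s.
Fraction remaining = e^(−Te/τ) = e^(−0.93/0.4997) = 0.1555; trapped volume = 556.14 × 0.1555 = 86.48 mL.
Additional alveolar pressure from trapping ≈ V_trapped / C = 86.48 / 41.196 = 2.099 cmH2O.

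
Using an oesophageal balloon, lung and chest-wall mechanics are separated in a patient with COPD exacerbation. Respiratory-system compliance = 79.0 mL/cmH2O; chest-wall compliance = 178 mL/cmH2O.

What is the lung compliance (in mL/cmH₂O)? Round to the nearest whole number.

142

1/CL = 1/Crs − 1/Ccw.
1/CL = 1/79.0 − 1/178 = 0.00704.
CL = 142.05 mL/cmH2O.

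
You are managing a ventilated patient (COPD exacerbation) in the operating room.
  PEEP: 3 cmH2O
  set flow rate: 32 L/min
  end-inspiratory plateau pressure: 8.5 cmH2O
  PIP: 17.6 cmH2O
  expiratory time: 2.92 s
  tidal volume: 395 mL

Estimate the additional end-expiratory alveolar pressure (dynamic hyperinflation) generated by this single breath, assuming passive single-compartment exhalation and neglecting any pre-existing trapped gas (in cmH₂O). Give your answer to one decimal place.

Flow: 32 L/min ÷ 60 = 0.5333 L/s.
R = (PIP − Pplat)/V̇ = (17.6 − 8.5) / 0.5333 = 9.1/0.5333 = 17.064 cmH2O·s/L.
C = Vt/(Pplat − PEEP) = 395.0 / (8.5 − 3) = 395.0/5.5 = 71.818 mL/cmH2O.
τ = R × C = 17.064 × 0.07182 L/cmH2O = 1.226 s.
Fraction remaining = e^(−Te/τ) = e^(−2.92/1.226) = 0.09239; trapped volume = 395.0 × 0.09239 = 36.494 mL.
Additional alveolar pressure from trapping ≈ V_trapped / C = 36.494 / 71.818 = 0.5081 cmH2O.

0.5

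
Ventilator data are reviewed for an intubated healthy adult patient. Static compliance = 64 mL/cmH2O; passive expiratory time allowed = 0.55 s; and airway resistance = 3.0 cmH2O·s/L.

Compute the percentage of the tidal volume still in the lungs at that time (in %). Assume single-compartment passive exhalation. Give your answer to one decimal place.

5.7

τ = R × C = 3.0 × 64 mL/cmH2O = 3.0 × 0.064 L/cmH2O = 0.192 s.
Passive exhalation: V(t)/V₀ = e^(−t/τ) = e^(−0.55/0.192) = 0.05701.
Fraction remaining = 0.05701 → 5.701%.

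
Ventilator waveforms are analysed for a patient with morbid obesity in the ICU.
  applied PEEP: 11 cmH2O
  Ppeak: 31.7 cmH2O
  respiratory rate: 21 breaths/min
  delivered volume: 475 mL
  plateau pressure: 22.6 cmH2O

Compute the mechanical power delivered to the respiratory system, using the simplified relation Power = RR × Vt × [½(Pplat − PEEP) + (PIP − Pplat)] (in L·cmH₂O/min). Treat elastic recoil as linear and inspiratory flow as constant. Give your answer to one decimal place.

148.6

Per-breath work = Vt × [½(Pplat−PEEP) + (PIP−Pplat)] = 0.475 × [0.5×11.6 + 9.1] = 0.475 × 14.9 = 7.078 L·cmH2O.
Power = 21 × 7.078 = 148.64 L·cmH2O/min.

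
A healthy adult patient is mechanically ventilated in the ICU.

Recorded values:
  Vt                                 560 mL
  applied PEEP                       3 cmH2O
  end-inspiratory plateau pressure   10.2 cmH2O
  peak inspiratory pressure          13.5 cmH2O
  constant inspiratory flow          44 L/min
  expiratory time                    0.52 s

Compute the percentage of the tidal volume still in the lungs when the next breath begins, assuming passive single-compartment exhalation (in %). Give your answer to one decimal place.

Flow: 44 L/min ÷ 60 = 0.7333 L/s.
R = (PIP − Pplat)/V̇ = (13.5 − 10.2) / 0.7333 = 3.3/0.7333 = 4.5 cmH2O·s/L.
C = Vt/(Pplat − PEEP) = 560.0 / (10.2 − 3) = 560.0/7.2 = 77.778 mL/cmH2O.
τ = R × C = 4.5 × 0.07778 L/cmH2O = 0.35 s.
Fraction remaining at end-expiration = e^(−Te/τ) = e^(−0.52/0.35) = 0.2263 → 22.63%.

22.6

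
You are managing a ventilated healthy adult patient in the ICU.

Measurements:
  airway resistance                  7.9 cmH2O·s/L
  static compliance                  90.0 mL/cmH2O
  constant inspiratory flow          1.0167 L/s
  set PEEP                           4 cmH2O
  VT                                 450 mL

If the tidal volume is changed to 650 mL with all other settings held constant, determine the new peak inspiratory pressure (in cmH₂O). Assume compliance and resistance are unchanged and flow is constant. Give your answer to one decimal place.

19.3

PIP = Vt/C + R·V̇ + PEEP (constant-flow equation of motion).
Only the elastic term changes: ΔPIP = ΔVt / C = (650 − 450) / 90.0 = 2.222 cmH2O.
Original PIP = 450/90.0 + 7.9×1.0167 + 4 = 17.032 cmH2O; new PIP = 17.032 + (2.222) = 19.254 cmH2O.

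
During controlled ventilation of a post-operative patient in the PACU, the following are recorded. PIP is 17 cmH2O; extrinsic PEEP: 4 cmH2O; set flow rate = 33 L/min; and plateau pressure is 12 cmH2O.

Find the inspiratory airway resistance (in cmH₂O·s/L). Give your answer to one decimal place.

9.1

Flow: 33 L/min ÷ 60 = 0.55 L/s.
Raw = (PIP − Pplat) / flow = (17 − 12) / 0.55 = 5.0 / 0.55 = 9.091 cmH2O·s/L.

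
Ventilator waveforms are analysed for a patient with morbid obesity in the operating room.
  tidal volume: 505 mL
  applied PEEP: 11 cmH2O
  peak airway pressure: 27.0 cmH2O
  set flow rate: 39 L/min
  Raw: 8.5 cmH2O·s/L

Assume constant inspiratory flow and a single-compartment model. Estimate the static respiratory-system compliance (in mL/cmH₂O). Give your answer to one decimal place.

48.2

Flow: 39 L/min ÷ 60 = 0.65 L/s.
Equation of motion (constant flow): PIP = Vt/C + R·V̇ + PEEP.
Vt/C = PIP − R·V̇ − PEEP = 27.0 − 8.5×0.65 − 11 = 27.0 − 5.525 − 11 = 10.475 cmH2O.
C = Vt / 10.475 = 505 / 10.475 = 48.21 mL/cmH2O.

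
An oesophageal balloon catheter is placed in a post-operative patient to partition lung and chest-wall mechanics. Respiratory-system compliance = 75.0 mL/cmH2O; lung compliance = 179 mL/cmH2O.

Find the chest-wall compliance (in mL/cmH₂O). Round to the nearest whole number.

1/Ccw = 1/Crs − 1/CL.
1/Ccw = 1/75.0 − 1/179 = 0.007747.
Ccw = 129.08 mL/cmH2O.

129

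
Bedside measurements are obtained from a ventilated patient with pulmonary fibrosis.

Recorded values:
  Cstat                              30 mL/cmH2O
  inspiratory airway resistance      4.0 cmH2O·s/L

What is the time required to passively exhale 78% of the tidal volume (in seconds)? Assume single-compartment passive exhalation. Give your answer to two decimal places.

τ = R × C = 4.0 × 30 mL/cmH2O = 4.0 × 0.030 L/cmH2O = 0.12 s.
Exhaled fraction f = 1 − e^(−t/τ) → t = −τ·ln(1 − f) = −0.12·ln(0.22) = 0.1817 s.

0.18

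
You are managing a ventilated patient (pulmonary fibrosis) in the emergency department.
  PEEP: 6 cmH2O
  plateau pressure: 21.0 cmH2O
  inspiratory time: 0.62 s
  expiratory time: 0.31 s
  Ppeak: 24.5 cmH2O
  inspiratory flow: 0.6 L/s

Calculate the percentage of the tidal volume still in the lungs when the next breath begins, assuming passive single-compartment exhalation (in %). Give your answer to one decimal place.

11.7

Vt = flow × Ti = 0.6 L/s × 0.62 s × 1000 mL/L = 372.0 mL.
R = (PIP − Pplat)/V̇ = (24.5 − 21.0) / 0.6 = 3.5/0.6 = 5.833 cmH2O·s/L.
C = Vt/(Pplat − PEEP) = 372.0 / (21.0 − 6) = 372.0/15.0 = 24.8 mL/cmH2O.
τ = R × C = 5.833 × 0.0248 L/cmH2O = 0.1447 s.
Fraction remaining at end-expiration = e^(−Te/τ) = e^(−0.31/0.1447) = 0.1174 → 11.74%.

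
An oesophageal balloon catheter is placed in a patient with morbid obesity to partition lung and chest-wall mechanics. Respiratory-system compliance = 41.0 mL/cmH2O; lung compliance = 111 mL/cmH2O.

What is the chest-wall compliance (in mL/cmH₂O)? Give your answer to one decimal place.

65.0

1/Ccw = 1/Crs − 1/CL.
1/Ccw = 1/41.0 − 1/111 = 0.01538.
Ccw = 65.02 mL/cmH2O.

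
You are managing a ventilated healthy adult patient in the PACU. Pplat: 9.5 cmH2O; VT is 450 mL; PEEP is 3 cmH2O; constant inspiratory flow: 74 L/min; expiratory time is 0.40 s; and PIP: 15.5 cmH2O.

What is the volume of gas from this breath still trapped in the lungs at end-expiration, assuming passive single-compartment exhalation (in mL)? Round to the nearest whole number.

137

Flow: 74 L/min ÷ 60 = 1.2333 L/s.
R = (PIP − Pplat)/V̇ = (15.5 − 9.5) / 1.2333 = 6.0/1.2333 = 4.865 cmH2O·s/L.
C = Vt/(Pplat − PEEP) = 450.0 / (9.5 − 3) = 450.0/6.5 = 69.231 mL/cmH2O.
τ = R × C = 4.865 × 0.06923 L/cmH2O = 0.3368 s.
Fraction remaining = e^(−Te/τ) = e^(−0.40/0.3368) = 0.3049.
Trapped volume = 450.0 × 0.3049 = 137.21 mL.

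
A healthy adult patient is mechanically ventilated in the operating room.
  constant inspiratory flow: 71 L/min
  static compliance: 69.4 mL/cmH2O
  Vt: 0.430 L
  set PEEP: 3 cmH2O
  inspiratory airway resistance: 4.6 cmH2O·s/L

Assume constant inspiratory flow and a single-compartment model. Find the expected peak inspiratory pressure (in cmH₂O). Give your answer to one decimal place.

Flow: 71 L/min ÷ 60 = 1.1833 L/s.
Equation of motion (constant flow): PIP = Vt/C + R·V̇ + PEEP.
PIP = 430/69.4 + 4.6×1.1833 + 3 = 6.196 + 5.443 + 3 = 14.639 cmH2O.

14.6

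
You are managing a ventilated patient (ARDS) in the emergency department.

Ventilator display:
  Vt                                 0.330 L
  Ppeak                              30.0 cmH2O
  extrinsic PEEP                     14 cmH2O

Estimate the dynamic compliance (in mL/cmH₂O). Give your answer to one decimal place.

Dynamic compliance = Vt / (PIP − PEEP) = 330 / (30.0 − 14) = 330 / 16.0 = 20.625 mL/cmH2O.

20.6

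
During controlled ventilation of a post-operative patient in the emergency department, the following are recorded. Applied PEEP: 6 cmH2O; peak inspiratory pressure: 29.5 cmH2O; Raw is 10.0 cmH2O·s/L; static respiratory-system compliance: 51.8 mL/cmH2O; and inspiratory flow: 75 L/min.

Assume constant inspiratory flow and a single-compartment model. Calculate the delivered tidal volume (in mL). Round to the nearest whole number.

Flow: 75 L/min ÷ 60 = 1.25 L/s.
Equation of motion (constant flow): PIP = Vt/C + R·V̇ + PEEP.
Vt/C = PIP − R·V̇ − PEEP = 29.5 − 12.5 − 6 = 11.0 cmH2O.
Vt = C × 11.0 = 51.8 × 11.0 = 569.8 mL.

570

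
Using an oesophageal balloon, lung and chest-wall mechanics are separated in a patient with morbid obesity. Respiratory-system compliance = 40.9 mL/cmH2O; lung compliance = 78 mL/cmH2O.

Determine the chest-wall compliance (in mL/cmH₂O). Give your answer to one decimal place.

86.0

1/Ccw = 1/Crs − 1/CL.
1/Ccw = 1/40.9 − 1/78 = 0.01163.
Ccw = 85.985 mL/cmH2O.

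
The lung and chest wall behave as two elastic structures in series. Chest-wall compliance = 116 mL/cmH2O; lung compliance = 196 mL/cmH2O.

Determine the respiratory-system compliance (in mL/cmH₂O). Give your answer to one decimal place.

Lung and chest wall are elastances in series: 1/Crs = 1/CL + 1/Ccw.
1/Crs = 1/196 + 1/116 = 0.01372.
Crs = 72.886 mL/cmH2O.

72.9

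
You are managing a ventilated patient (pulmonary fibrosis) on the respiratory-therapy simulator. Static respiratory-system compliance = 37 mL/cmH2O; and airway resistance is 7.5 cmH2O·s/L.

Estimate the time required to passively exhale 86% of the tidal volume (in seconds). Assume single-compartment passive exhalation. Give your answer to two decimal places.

τ = R × C = 7.5 × 37 mL/cmH2O = 7.5 × 0.037 L/cmH2O = 0.2775 s.
Exhaled fraction f = 1 − e^(−t/τ) → t = −τ·ln(1 − f) = −0.2775·ln(0.14) = 0.5456 s.

0.55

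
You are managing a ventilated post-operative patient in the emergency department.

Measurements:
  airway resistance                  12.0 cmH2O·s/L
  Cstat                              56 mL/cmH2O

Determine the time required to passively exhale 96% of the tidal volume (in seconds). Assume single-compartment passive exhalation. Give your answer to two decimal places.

2.16

τ = R × C = 12.0 × 56 mL/cmH2O = 12.0 × 0.056 L/cmH2O = 0.672 s.
Exhaled fraction f = 1 − e^(−t/τ) → t = −τ·ln(1 − f) = −0.672·ln(0.04) = 2.163 s.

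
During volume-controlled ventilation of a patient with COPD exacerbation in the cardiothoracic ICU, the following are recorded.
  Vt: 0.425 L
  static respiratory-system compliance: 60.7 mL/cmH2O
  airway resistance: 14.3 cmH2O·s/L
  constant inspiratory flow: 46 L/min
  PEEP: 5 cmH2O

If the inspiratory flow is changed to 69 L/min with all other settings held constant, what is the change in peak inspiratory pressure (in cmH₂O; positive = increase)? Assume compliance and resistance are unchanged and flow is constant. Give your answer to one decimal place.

Flow: 46 L/min ÷ 60 = 0.7667 L/s.
New flow: 69 L/min ÷ 60 = 1.15 L/s.
PIP = Vt/C + R·V̇ + PEEP (constant-flow equation of motion).
Only the resistive term changes: ΔPIP = R × ΔV̇ = 14.3 × (1.15 − 0.7667) = 14.3 × 0.3833 = 5.481 cmH2O.

5.5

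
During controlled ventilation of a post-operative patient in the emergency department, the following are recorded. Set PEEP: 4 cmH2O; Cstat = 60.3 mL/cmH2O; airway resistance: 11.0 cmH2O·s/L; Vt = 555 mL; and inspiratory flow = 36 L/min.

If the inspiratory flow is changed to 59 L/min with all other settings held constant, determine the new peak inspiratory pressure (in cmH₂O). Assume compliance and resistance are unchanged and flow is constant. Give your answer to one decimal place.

Flow: 36 L/min ÷ 60 = 0.6 L/s.
New flow: 59 L/min ÷ 60 = 0.9833 L/s.
PIP = Vt/C + R·V̇ + PEEP (constant-flow equation of motion).
Only the resistive term changes: ΔPIP = R × ΔV̇ = 11.0 × (0.9833 − 0.6) = 11.0 × 0.3833 = 4.216 cmH2O.
Original PIP = 555/60.3 + 11.0×0.6 + 4 = 19.804 cmH2O; new PIP = 19.804 + (4.216) = 24.02 cmH2O.

24.0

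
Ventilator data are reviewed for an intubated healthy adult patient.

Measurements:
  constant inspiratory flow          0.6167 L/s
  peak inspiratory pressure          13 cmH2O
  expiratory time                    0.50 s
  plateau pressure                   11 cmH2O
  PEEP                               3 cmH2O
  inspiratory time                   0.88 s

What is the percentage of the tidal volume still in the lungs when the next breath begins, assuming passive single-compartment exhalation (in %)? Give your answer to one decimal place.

Vt = flow × Ti = 0.6167 L/s × 0.88 s × 1000 mL/L = 542.7 mL.
R = (PIP − Pplat)/V̇ = (13 − 11) / 0.6167 = 2.0/0.6167 = 3.243 cmH2O·s/L.
C = Vt/(Pplat − PEEP) = 542.7 / (11 − 3) = 542.7/8.0 = 67.838 mL/cmH2O.
τ = R × C = 3.243 × 0.06784 L/cmH2O = 0.22 s.
Fraction remaining at end-expiration = e^(−Te/τ) = e^(−0.50/0.22) = 0.103 → 10.3%.

10.3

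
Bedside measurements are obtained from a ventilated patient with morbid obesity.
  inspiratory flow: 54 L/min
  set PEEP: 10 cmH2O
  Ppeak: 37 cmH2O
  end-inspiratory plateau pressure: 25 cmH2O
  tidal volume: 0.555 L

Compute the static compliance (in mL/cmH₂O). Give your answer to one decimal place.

37.0

Cstat = Vt / (Pplat − PEEP) = 555 / (25 − 10) = 555 / 15.0 = 37.0 mL/cmH2O.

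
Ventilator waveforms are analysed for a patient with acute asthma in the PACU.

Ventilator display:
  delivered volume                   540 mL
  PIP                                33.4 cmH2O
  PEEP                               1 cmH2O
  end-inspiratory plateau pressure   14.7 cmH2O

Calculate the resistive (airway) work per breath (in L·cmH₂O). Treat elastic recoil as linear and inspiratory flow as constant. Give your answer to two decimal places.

10.10

With constant inspiratory flow the resistive pressure is constant at PIP − Pplat = 33.4 − 14.7 = 18.7 cmH2O, so resistive work = 18.7 × 0.540 = 10.098 L·cmH2O.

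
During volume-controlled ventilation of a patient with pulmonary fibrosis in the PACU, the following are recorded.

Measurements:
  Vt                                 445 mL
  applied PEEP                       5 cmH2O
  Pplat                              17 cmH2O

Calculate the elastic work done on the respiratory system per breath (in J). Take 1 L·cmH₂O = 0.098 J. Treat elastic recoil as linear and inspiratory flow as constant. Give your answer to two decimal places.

Elastic work ≈ ½ × (Pplat − PEEP) × Vt = 0.5 × (17 − 5) × 0.445 L = 0.5 × 12.0 × 0.445 = 2.67 L·cmH2O.
× 0.098 J/(L·cmH2O) → 0.2617 J.

0.26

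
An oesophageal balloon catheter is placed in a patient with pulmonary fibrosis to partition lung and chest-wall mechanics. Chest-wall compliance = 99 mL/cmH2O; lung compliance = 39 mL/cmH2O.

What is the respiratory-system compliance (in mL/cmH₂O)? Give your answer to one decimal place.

Lung and chest wall are elastances in series: 1/Crs = 1/CL + 1/Ccw.
1/Crs = 1/39 + 1/99 = 0.03574.
Crs = 27.98 mL/cmH2O.

28.0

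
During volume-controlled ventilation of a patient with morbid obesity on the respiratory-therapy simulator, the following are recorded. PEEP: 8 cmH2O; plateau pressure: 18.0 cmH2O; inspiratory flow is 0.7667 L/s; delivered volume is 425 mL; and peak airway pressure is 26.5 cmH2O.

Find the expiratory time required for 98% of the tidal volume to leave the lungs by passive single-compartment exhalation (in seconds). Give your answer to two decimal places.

1.84

R = (PIP − Pplat)/V̇ = (26.5 − 18.0) / 0.7667 = 8.5/0.7667 = 11.086 cmH2O·s/L.
C = Vt/(Pplat − PEEP) = 425.0 / (18.0 − 8) = 425.0/10.0 = 42.5 mL/cmH2O.
τ = R × C = 11.086 × 0.0425 L/cmH2O = 0.4712 s.
t = −τ·ln(1 − 0.98) = −0.4712·ln(0.02) = 1.843 s.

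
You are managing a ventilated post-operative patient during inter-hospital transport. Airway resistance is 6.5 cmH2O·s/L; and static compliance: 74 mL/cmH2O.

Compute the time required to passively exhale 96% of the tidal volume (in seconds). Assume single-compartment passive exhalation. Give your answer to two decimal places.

1.55

τ = R × C = 6.5 × 74 mL/cmH2O = 6.5 × 0.074 L/cmH2O = 0.481 s.
Exhaled fraction f = 1 − e^(−t/τ) → t = −τ·ln(1 − f) = −0.481·ln(0.04) = 1.548 s.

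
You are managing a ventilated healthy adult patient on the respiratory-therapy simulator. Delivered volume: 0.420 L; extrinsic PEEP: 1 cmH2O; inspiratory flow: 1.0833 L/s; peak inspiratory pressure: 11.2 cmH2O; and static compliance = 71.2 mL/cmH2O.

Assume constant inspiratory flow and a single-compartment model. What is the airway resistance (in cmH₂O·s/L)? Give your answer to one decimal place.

4.0

Equation of motion (constant flow): PIP = Vt/C + R·V̇ + PEEP.
R·V̇ = PIP − Vt/C − PEEP = 11.2 − 420/71.2 − 1 = 11.2 − 5.899 − 1 = 4.301 cmH2O.
R = 4.301 / 1.0833 = 3.97 cmH2O·s/L.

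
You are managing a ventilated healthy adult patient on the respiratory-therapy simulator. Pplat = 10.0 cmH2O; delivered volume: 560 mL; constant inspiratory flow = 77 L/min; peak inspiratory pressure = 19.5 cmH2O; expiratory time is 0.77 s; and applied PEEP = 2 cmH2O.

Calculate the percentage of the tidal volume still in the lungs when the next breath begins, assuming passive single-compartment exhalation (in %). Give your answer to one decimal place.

Flow: 77 L/min ÷ 60 = 1.2833 L/s.
R = (PIP − Pplat)/V̇ = (19.5 − 10.0) / 1.2833 = 9.5/1.2833 = 7.403 cmH2O·s/L.
C = Vt/(Pplat − PEEP) = 560.0 / (10.0 − 2) = 560.0/8.0 = 70.0 mL/cmH2O.
τ = R × C = 7.403 × 0.07 L/cmH2O = 0.5182 s.
Fraction remaining at end-expiration = e^(−Te/τ) = e^(−0.77/0.5182) = 0.2263 → 22.63%.

22.6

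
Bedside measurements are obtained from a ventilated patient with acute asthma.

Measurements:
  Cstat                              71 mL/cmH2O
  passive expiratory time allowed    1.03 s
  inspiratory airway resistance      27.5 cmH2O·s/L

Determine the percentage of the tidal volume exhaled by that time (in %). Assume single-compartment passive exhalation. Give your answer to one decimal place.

τ = R × C = 27.5 × 71 mL/cmH2O = 27.5 × 0.071 L/cmH2O = 1.953 s.
Passive exhalation: V(t)/V₀ = e^(−t/τ) = e^(−1.03/1.953) = 0.5901.
Fraction exhaled = 1 − 0.5901 = 0.4099 → 40.99%.

41.0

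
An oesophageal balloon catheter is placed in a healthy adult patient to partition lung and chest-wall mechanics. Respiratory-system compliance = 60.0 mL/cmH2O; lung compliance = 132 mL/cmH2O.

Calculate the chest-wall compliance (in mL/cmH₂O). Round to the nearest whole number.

110

1/Ccw = 1/Crs − 1/CL.
1/Ccw = 1/60.0 − 1/132 = 0.009091.
Ccw = 110.0 mL/cmH2O.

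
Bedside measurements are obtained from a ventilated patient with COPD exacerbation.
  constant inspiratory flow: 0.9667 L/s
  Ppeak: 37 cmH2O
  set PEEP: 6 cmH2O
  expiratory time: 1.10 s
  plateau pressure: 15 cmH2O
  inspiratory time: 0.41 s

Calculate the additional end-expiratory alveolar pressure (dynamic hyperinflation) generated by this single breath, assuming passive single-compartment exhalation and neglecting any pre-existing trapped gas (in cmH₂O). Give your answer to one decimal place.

3.0

Vt = flow × Ti = 0.9667 L/s × 0.41 s × 1000 mL/L = 396.35 mL.
R = (PIP − Pplat)/V̇ = (37 − 15) / 0.9667 = 22.0/0.9667 = 22.758 cmH2O·s/L.
C = Vt/(Pplat − PEEP) = 396.35 / (15 − 6) = 396.35/9.0 = 44.039 mL/cmH2O.
τ = R × C = 22.758 × 0.04404 L/cmH2O = 1.002 s.
Fraction remaining = e^(−Te/τ) = e^(−1.10/1.002) = 0.3336; trapped volume = 396.35 × 0.3336 = 132.22 mL.
Additional alveolar pressure from trapping ≈ V_trapped / C = 132.22 / 44.039 = 3.002 cmH2O.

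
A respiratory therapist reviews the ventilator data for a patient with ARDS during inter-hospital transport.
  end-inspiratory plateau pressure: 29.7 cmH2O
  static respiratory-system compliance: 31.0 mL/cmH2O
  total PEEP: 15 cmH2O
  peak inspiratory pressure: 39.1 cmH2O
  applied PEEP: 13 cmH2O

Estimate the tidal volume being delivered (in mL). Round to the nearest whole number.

End-expiratory occlusion gives total PEEP = 15 cmH2O (intrinsic PEEP = 15 − 13 = 2). Use total PEEP for the elastic gradient.
Vt = Cstat × (Pplat − PEEPtotal) = 31.0 × (29.7 − 15) = 31.0 × 14.7 = 455.7 mL.

456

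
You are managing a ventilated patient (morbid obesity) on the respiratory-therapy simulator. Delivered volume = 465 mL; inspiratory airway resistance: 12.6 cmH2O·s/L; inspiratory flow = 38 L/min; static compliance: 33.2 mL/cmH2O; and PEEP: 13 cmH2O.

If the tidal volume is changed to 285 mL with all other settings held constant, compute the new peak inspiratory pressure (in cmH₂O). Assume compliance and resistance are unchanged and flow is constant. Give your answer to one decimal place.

29.6

Flow: 38 L/min ÷ 60 = 0.6333 L/s.
PIP = Vt/C + R·V̇ + PEEP (constant-flow equation of motion).
Only the elastic term changes: ΔPIP = ΔVt / C = (285 − 465) / 33.2 = -5.422 cmH2O.
Original PIP = 465/33.2 + 12.6×0.6333 + 13 = 34.986 cmH2O; new PIP = 34.986 + (-5.422) = 29.564 cmH2O.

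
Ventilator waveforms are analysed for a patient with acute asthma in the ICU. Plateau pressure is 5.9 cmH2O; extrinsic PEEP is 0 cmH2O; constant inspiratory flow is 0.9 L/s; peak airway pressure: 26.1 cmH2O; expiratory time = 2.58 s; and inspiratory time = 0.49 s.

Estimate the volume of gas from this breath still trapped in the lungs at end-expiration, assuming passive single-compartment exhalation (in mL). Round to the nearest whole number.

Vt = flow × Ti = 0.9 L/s × 0.49 s × 1000 mL/L = 441.0 mL.
R = (PIP − Pplat)/V̇ = (26.1 − 5.9) / 0.9 = 20.2/0.9 = 22.444 cmH2O·s/L.
C = Vt/(Pplat − PEEP) = 441.0 / (5.9 − 0) = 441.0/5.9 = 74.746 mL/cmH2O.
τ = R × C = 22.444 × 0.07475 L/cmH2O = 1.678 s.
Fraction remaining = e^(−Te/τ) = e^(−2.58/1.678) = 0.2149.
Trapped volume = 441.0 × 0.2149 = 94.771 mL.

95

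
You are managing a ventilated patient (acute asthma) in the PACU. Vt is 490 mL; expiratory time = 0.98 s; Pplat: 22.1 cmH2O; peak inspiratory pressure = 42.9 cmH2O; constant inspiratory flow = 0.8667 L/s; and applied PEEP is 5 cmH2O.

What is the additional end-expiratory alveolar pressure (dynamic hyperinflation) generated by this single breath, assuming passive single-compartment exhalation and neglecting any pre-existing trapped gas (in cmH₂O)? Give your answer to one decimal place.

4.1

R = (PIP − Pplat)/V̇ = (42.9 − 22.1) / 0.8667 = 20.8/0.8667 = 23.999 cmH2O·s/L.
C = Vt/(Pplat − PEEP) = 490.0 / (22.1 − 5) = 490.0/17.1 = 28.655 mL/cmH2O.
τ = R × C = 23.999 × 0.02866 L/cmH2O = 0.6878 s.
Fraction remaining = e^(−Te/τ) = e^(−0.98/0.6878) = 0.2405; trapped volume = 490.0 × 0.2405 = 117.85 mL.
Additional alveolar pressure from trapping ≈ V_trapped / C = 117.85 / 28.655 = 4.113 cmH2O.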